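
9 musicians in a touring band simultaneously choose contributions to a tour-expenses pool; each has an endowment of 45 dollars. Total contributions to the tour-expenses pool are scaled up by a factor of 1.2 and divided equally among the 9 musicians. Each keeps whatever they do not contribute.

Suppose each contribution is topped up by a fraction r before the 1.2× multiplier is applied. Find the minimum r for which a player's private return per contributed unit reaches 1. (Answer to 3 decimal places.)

With matching at rate r, one contributed unit becomes (1 + r) in the tour-expenses pool and returns 1.2 × (1 + r) / 9 to the contributor.
Setting this equal to 1: 1 + r = 9/1.2 = 7.5000.
So the minimum matching rate is r = 7.5000 − 1 = 6.500.

6.500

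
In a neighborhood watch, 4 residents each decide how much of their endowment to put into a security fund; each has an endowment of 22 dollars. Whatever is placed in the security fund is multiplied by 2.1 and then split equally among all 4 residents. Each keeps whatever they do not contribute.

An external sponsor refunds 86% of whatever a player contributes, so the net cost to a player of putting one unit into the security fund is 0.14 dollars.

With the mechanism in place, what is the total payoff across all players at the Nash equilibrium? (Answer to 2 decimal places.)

260.48 dollars

With the mechanism, a contributed unit returns (2.1/4) / 0.14 = 3.7500 per unit of net cost to the contributor — now above 1 — so contributing fully is weakly dominant for every player.
At the Nash equilibrium everyone contributes 22. Group total payoff = 4 × (22 × 0.86 + 2.1 × 22) = 260.48.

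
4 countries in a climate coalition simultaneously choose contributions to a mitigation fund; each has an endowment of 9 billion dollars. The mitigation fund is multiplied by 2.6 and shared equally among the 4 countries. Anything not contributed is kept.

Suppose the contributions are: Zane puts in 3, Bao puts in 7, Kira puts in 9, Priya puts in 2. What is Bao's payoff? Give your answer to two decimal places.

Total contributed: 3 + 7 + 9 + 2 = 21.
Each receives 2.6 × 21 / 4 = 13.65 from the mitigation fund.
Bao keeps 9 − 7 = 2, so Bao's payoff is 2 + 13.65 = 15.65.

15.65 billion dollars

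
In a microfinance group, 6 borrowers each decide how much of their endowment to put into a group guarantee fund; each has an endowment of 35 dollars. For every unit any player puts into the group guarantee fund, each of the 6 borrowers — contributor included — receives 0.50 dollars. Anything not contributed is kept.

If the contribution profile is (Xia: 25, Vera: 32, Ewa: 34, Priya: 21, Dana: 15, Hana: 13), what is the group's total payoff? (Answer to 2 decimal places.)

Total contributed: 25 + 32 + 34 + 21 + 15 + 13 = 140; total kept: 6 × 35 − 140 = 70.
The group guarantee fund pays out 0.50 × 6 × 140 = 420.00 in aggregate.
Group total = 70 + 420.00 = 490.00.

490.00 dollars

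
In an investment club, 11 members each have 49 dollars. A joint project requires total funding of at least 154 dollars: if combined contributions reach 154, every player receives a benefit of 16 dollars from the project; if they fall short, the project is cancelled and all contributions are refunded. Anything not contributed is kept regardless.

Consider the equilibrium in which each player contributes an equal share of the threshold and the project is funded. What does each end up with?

Equal share of the threshold: 154/11 = 14.
At this profile no one gains by cutting their contribution: any cut drops the total below 154, the project is cancelled, contributions are refunded, and the deviator ends with 49, which is less than 49 − 14 + 16 = 51. Contributing more than 14 just wastes the excess. So contributing exactly 14 is a best response.
Each player's payoff: 49 − 14 + 16 = 51.

51 dollars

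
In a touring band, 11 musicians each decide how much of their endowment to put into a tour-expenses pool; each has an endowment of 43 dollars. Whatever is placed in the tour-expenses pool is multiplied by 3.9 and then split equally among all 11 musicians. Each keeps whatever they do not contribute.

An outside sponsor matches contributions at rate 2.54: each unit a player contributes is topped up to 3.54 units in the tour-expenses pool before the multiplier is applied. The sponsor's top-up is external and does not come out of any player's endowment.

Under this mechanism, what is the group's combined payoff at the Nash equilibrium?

With the mechanism, a contributed unit returns 3.9 × 3.54 / 11 = 1.2551 per unit of net cost to the contributor — now above 1 — so contributing fully is weakly dominant for every player.
So the Nash equilibrium is full contribution by all 11; the group earns 3.9 × 3.54 × 473 = 6530.24.

6530.24 dollars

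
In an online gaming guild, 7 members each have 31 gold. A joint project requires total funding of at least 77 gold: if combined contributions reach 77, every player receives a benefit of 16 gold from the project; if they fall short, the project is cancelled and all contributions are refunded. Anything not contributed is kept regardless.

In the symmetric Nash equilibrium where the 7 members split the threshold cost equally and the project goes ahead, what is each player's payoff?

Equal share of the threshold: 77/7 = 11.
At this profile no one gains by cutting their contribution: any cut drops the total below 77, the project is cancelled, contributions are refunded, and the deviator ends with 31, which is less than 31 − 11 + 16 = 36. Contributing more than 11 just wastes the excess. So contributing exactly 11 is a best response.
Each player's payoff: 31 − 11 + 16 = 36.

36 gold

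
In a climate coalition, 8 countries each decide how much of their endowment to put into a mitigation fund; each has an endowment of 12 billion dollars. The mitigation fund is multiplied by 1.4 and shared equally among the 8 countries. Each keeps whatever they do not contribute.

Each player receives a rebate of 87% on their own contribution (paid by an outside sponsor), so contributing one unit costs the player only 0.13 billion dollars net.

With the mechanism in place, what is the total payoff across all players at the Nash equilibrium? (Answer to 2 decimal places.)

217.92 billion dollars

The effective private return per unit is now (1.4/8) / 0.13 = 1.3462 > 1, so every player's dominant strategy flips to full contribution.
At the Nash equilibrium everyone contributes 12. Group total payoff = 8 × (12 × 0.87 + 1.4 × 12) = 217.92.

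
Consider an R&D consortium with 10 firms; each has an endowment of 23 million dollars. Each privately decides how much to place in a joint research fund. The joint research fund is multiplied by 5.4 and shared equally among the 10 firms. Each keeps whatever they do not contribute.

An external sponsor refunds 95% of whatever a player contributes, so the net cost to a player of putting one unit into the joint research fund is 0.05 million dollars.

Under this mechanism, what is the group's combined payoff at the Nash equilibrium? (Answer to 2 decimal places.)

Under the mechanism each unit contributed yields (5.4/10) / 0.05 = 10.8000 back to its contributor per unit of net cost, which exceeds 1, making full contribution the dominant choice for everyone.
At the Nash equilibrium everyone contributes 23. Group total payoff = 10 × (23 × 0.95 + 5.4 × 23) = 1460.50.

1460.50 million dollars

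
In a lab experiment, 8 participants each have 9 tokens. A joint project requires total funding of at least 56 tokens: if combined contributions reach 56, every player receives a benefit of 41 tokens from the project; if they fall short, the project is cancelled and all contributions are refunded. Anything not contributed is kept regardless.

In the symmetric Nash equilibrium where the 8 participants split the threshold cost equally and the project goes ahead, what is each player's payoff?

Equal share of the threshold: 56/8 = 7.
At this profile no one gains by cutting their contribution: any cut drops the total below 56, the project is cancelled, contributions are refunded, and the deviator ends with 9, which is less than 9 − 7 + 41 = 43. Contributing more than 7 just wastes the excess. So contributing exactly 7 is a best response.
Each player's payoff: 9 − 7 + 41 = 43.

43 tokens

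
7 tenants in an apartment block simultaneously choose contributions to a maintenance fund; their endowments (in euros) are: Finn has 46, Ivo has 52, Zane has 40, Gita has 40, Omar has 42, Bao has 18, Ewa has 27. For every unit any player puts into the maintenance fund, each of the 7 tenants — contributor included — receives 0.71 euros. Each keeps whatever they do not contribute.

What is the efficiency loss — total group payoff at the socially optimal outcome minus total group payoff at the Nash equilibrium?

1052.05 euros

The private return per contributed unit is 0.71 < 1 for everyone, so the Nash equilibrium is zero contribution and the group total is Σ E_j = 46 + 52 + 40 + 40 + 42 + 18 + 27 = 265.
Each contributed unit returns 4.970 to the group, so the social optimum is full contribution by everyone: group total = 4.970 × 265 = 1317.05.
Efficiency loss = (4.970 − 1) × 265 = 1052.05.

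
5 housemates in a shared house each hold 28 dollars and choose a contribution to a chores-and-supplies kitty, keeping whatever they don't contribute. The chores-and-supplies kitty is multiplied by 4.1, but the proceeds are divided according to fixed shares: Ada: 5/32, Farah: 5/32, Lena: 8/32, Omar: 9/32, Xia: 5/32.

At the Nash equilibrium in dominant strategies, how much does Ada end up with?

63.88 dollars

Player j's private return per contributed unit is 4.1 × (j's share). Contributing is weakly dominant for j when that share is at least 1/4.1 = 0.2439, and contributing 0 is dominant otherwise.
Lena and Omar clear that bar, contributing 28 each; the remaining 3 contribute 0. Total contributed: 56.
Ada keeps 28 and receives 4.1 × 56 × 5/32 = 35.88 from the chores-and-supplies kitty, for a payoff of 63.88.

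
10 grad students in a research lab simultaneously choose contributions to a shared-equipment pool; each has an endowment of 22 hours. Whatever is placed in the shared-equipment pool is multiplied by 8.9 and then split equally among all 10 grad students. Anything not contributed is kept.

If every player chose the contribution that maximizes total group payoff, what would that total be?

1958.00 hours

Each contributed unit returns 8.900 to the group as a whole (0.8900 to each of 10 players), which exceeds 1, so the social optimum is full contribution: group total = 8.900 × 220 = 1958.00.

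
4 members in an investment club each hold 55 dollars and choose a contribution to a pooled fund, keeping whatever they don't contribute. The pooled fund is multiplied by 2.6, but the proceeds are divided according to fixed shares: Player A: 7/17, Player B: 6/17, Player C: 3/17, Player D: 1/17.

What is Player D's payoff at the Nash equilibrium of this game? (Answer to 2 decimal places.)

For player j, contributing a unit is worthwhile iff 2.6 × (j's share) ≥ 1, i.e. iff j's share is at least 0.3846.
The only share above 0.3846 is Player A's 7/17, contributing 55; the remaining 3 contribute 0. Total contributed: 55.
Player D keeps 55 and receives 2.6 × 55 × 1/17 = 8.41 from the pooled fund, for a payoff of 63.41.

63.41 dollars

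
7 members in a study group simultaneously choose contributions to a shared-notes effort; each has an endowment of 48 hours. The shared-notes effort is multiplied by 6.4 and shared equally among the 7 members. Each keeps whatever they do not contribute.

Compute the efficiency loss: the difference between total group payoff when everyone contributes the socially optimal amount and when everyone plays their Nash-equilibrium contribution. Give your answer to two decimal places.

1814.40 hours

Each contributed unit returns 6.4/7 = 0.9143 to its contributor — below 1 — so contributing 0 is dominant for every player. At the Nash equilibrium everyone keeps their 48, and the group total is 7 × 48 = 336.
Each contributed unit returns 6.400 to the group as a whole (0.9143 to each of 7 players), which exceeds 1, so the social optimum is full contribution: group total = 6.400 × 336 = 2150.40.
Efficiency loss = 2150.40 − 336 = 1814.40.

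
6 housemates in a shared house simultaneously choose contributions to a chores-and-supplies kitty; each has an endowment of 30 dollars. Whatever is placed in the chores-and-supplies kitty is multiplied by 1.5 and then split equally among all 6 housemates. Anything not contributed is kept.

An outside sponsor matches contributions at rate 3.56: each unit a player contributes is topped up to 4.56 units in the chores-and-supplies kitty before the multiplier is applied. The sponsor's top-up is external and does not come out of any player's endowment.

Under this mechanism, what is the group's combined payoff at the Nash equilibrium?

1231.20 dollars

With the mechanism, a contributed unit returns 1.5 × 4.56 / 6 = 1.1400 per unit of net cost to the contributor — now above 1 — so contributing fully is weakly dominant for every player.
At the Nash equilibrium everyone contributes 30. Group total payoff = 1.5 × 4.56 × 180 = 1231.20.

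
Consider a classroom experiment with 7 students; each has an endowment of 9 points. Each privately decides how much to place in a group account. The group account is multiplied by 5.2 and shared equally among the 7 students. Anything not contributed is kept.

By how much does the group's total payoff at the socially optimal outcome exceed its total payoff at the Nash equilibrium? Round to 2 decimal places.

Each contributed unit returns 5.2/7 = 0.7429 to its contributor — below 1 — so contributing 0 is dominant for every player. At the Nash equilibrium everyone keeps their 9, and the group total is 7 × 9 = 63.
Each contributed unit returns 5.200 to the group as a whole (0.7429 to each of 7 players), which exceeds 1, so the social optimum is full contribution: group total = 5.200 × 63 = 327.60.
Efficiency loss = 327.60 − 63 = 264.60.

264.60 points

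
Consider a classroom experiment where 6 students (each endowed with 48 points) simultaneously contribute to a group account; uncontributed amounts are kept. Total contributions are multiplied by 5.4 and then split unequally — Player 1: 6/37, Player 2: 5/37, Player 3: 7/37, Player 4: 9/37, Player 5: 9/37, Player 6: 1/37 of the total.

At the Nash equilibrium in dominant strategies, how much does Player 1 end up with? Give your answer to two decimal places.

Each unit j contributes comes back to j as 5.4 × (j's share), so j prefers to contribute only if that share exceeds 1/5.4 = 0.1852; otherwise keeping the unit dominates.
Player 3, Player 4 and Player 5 clear that bar, contributing 48 each; the remaining 3 contribute 0. Total contributed: 144.
Player 1 keeps 48 and receives 5.4 × 144 × 6/37 = 126.10 from the group account, for a payoff of 174.10.

174.10 points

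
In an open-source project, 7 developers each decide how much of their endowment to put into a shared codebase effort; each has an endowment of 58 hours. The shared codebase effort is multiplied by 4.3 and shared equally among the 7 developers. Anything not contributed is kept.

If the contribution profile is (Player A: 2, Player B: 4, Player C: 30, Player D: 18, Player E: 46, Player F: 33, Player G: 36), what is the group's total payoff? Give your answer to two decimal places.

Total contributed: 2 + 4 + 30 + 18 + 46 + 33 + 36 = 169; total kept: 7 × 58 − 169 = 237.
The shared codebase effort pays out 4.3 × 169 = 726.70 in aggregate.
Group total = 237 + 726.70 = 963.70.

963.70 hours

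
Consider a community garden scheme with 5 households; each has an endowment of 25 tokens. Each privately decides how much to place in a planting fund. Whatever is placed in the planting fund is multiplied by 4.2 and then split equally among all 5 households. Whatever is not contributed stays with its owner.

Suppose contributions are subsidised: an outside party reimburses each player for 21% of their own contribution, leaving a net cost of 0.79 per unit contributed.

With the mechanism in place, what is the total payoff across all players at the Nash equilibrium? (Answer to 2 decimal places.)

The effective private return per unit is now (4.2/5) / 0.79 = 1.0633 > 1, so every player's dominant strategy flips to full contribution.
So the Nash equilibrium is full contribution by all 5; the group earns 5 × (25 × 0.21 + 4.2 × 25) = 551.25.

551.25 tokens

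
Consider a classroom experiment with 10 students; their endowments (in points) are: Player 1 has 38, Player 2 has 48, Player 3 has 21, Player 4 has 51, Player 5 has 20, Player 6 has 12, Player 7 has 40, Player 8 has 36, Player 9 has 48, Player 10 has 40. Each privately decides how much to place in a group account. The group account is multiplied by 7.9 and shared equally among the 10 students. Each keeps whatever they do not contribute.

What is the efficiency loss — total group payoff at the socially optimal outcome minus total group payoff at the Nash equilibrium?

The private return per contributed unit is 7.9/10 = 0.7900 < 1 for every player regardless of endowment, so the Nash equilibrium is zero contribution and the group total is Σ E_j = 38 + 48 + 21 + 51 + 20 + 12 + 40 + 36 + 48 + 40 = 354.
Each contributed unit returns 7.900 to the group, so the social optimum is full contribution by everyone: group total = 7.900 × 354 = 2796.60.
Efficiency loss = (7.900 − 1) × 354 = 2442.60.

2442.60 points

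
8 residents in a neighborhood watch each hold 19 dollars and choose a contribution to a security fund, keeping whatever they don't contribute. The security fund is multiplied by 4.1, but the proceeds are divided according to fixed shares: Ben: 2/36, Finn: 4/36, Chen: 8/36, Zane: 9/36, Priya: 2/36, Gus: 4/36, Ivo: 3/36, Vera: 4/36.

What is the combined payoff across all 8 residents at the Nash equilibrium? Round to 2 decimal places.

210.90 dollars

Player j's private return per contributed unit is 4.1 × (j's share). Contributing is weakly dominant for j when that share is at least 1/4.1 = 0.2439, and contributing 0 is dominant otherwise.
The only share above 0.2439 is Zane's 9/36, contributing 19; the remaining 7 contribute 0. Total contributed: 19.
The security fund pays out 4.1 × 19 = 77.90 in total (split across the unequal shares, but the aggregate is all that matters for the group sum).
The 7 free-riders keep 19 each, adding 133. Group total = 133 + 77.90 = 210.90.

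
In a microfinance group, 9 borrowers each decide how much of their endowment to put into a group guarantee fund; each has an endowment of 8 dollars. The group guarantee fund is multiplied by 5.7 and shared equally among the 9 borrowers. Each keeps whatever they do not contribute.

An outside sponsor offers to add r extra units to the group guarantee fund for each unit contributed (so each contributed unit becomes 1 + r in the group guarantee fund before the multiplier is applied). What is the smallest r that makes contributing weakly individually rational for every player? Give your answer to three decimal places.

With matching at rate r, one contributed unit becomes (1 + r) in the group guarantee fund and returns 5.7 × (1 + r) / 9 to the contributor.
Setting this equal to 1: 1 + r = 9/5.7 = 1.5789.
So the minimum matching rate is r = 1.5789 − 1 = 0.579.

0.579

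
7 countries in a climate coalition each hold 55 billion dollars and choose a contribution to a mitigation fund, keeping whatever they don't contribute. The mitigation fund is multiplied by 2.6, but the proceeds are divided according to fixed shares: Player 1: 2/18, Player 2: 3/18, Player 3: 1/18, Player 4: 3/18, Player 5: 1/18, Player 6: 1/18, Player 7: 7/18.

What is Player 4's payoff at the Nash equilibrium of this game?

78.83 billion dollars

Each unit j contributes comes back to j as 2.6 × (j's share), so j prefers to contribute only if that share exceeds 1/2.6 = 0.3846; otherwise keeping the unit dominates.
Only Player 7 (7/18) clears that bar, contributing 55; the remaining 6 contribute 0. Total contributed: 55.
Player 4 keeps 55 and receives 2.6 × 55 × 3/18 = 23.83 from the mitigation fund, for a payoff of 78.83.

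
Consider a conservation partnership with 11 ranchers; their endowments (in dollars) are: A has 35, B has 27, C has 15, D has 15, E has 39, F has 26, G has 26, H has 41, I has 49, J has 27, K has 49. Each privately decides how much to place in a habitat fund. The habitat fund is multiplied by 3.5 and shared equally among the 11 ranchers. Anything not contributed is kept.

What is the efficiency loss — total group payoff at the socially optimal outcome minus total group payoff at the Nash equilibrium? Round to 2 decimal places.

872.50 dollars

The private return per contributed unit is 3.5/11 = 0.3182 < 1 for every player regardless of endowment, so the Nash equilibrium is zero contribution and the group total is Σ E_j = 35 + 27 + 15 + 15 + 39 + 26 + 26 + 41 + 49 + 27 + 49 = 349.
Each contributed unit returns 3.500 to the group, so the social optimum is full contribution by everyone: group total = 3.500 × 349 = 1221.50.
Efficiency loss = (3.500 − 1) × 349 = 872.50.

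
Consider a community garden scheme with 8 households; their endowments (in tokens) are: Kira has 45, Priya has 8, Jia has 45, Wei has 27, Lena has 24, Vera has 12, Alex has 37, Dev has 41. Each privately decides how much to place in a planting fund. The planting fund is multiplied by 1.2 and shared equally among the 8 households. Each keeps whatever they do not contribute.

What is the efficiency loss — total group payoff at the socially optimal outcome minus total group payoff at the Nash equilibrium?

The private return per contributed unit is 1.2/8 = 0.1500 < 1 for every player regardless of endowment, so the Nash equilibrium is zero contribution and the group total is Σ E_j = 45 + 8 + 45 + 27 + 24 + 12 + 37 + 41 = 239.
Each contributed unit returns 1.200 to the group, so the social optimum is full contribution by everyone: group total = 1.200 × 239 = 286.80.
Efficiency loss = (1.200 − 1) × 239 = 47.80.

47.80 tokens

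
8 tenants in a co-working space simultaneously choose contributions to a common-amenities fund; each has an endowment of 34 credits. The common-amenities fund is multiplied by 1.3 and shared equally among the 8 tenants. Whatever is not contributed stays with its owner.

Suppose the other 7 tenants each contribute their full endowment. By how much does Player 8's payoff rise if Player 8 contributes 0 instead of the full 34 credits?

Switching from a contribution of 34 to 0 lets Player 8 keep an extra 34 credits, but lowers the common-amenities fund by 34, which costs Player 8 their own share of that drop: 1.3/8 × 34 = 5.52.
Net gain = 34 − 5.52 = 28.48. The private return per contributed unit (0.1625) is below 1, so free-riding is indeed the best response regardless of what the others do.

28.48 credits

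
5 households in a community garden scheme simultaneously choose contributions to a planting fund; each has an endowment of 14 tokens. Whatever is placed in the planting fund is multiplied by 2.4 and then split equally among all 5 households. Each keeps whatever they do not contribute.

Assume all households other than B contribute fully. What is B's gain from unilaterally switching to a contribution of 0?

Switching from a contribution of 14 to 0 lets B keep an extra 14 tokens, but lowers the planting fund by 14, which costs B their own share of that drop: 2.4/5 × 14 = 6.72.
Net gain = 14 − 6.72 = 7.28. The private return per contributed unit (0.4800) is below 1, so free-riding is indeed the best response regardless of what the others do.

7.28 tokens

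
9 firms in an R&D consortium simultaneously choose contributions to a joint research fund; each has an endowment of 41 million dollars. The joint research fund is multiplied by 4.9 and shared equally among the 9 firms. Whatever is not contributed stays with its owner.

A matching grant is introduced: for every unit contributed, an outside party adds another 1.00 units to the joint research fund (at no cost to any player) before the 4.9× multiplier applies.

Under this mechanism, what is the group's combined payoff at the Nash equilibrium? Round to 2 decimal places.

3616.20 million dollars

The effective private return per unit is now 4.9 × 2.00 / 9 = 1.0889 > 1, so every player's dominant strategy flips to full contribution.
So the Nash equilibrium is full contribution by all 9; the group earns 4.9 × 2.00 × 369 = 3616.20.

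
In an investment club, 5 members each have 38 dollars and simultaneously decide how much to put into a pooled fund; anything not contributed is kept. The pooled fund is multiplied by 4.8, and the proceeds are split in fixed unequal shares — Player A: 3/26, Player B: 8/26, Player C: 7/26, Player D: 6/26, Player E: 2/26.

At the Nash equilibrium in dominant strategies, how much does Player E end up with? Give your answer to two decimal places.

80.09 dollars

For player j, contributing a unit is worthwhile iff 4.8 × (j's share) ≥ 1, i.e. iff j's share is at least 0.2083.
The shares above 0.2083 belong to Player B, Player C and Player D, contributing 38 each; the remaining 2 contribute 0. Total contributed: 114.
Player E keeps 38 and receives 4.8 × 114 × 2/26 = 42.09 from the pooled fund, for a payoff of 80.09.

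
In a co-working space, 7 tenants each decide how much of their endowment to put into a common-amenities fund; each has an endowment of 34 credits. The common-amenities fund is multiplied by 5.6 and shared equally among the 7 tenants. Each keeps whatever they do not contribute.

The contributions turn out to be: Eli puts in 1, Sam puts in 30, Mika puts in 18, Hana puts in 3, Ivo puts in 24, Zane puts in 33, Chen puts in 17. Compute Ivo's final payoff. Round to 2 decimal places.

110.80 credits

Total contributed: 1 + 30 + 18 + 3 + 24 + 33 + 17 = 126.
Each receives 5.6 × 126 / 7 = 100.80 from the common-amenities fund.
Ivo keeps 34 − 24 = 10, so Ivo's payoff is 10 + 100.80 = 110.80.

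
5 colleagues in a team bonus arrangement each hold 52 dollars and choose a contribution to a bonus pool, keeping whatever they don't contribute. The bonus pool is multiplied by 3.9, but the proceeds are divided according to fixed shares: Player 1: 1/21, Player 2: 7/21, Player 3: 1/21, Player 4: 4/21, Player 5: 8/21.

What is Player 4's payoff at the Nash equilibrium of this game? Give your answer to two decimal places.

Player j's private return per contributed unit is 3.9 × (j's share). Contributing is weakly dominant for j when that share is at least 1/3.9 = 0.2564, and contributing 0 is dominant otherwise.
The shares above 0.2564 belong to Player 2 and Player 5, contributing 52 each; the remaining 3 contribute 0. Total contributed: 104.
Player 4 keeps 52 and receives 3.9 × 104 × 4/21 = 77.26 from the bonus pool, for a payoff of 129.26.

129.26 dollars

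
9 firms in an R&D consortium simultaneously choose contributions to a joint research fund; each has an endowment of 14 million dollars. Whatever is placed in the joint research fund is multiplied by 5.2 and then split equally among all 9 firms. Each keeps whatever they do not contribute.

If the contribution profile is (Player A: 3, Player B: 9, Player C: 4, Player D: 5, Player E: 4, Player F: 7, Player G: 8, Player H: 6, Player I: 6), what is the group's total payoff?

Total contributed: 3 + 9 + 4 + 5 + 4 + 7 + 8 + 6 + 6 = 52; total kept: 9 × 14 − 52 = 74.
The joint research fund pays out 5.2 × 52 = 270.40 in aggregate.
Group total = 74 + 270.40 = 344.40.

344.40 million dollars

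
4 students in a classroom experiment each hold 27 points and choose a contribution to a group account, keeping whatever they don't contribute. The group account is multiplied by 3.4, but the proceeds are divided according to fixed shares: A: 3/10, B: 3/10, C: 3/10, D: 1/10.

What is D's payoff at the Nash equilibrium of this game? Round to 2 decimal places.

54.54 points

Player j's private return per contributed unit is 3.4 × (j's share). Contributing is weakly dominant for j when that share is at least 1/3.4 = 0.2941, and contributing 0 is dominant otherwise.
The shares above 0.2941 belong to A, B and C, contributing 27 each; the remaining 1 contribute 0. Total contributed: 81.
D keeps 27 and receives 3.4 × 81 × 1/10 = 27.54 from the group account, for a payoff of 54.54.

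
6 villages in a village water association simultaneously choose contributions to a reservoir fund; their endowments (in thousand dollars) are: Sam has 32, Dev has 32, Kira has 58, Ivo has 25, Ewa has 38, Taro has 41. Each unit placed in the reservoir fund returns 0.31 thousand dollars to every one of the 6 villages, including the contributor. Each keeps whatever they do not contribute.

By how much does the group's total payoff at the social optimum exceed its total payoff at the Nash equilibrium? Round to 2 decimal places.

194.36 thousand dollars

The private return per contributed unit is 0.31 < 1 for everyone, so the Nash equilibrium is zero contribution and the group total is Σ E_j = 32 + 32 + 58 + 25 + 38 + 41 = 226.
Each contributed unit returns 1.860 to the group, so the social optimum is full contribution by everyone: group total = 1.860 × 226 = 420.36.
Efficiency loss = (1.860 − 1) × 226 = 194.36.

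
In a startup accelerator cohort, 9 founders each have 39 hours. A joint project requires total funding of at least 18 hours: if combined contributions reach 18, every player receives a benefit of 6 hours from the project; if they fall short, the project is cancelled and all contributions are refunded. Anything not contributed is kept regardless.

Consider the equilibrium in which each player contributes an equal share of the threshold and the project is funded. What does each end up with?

43 hours

Equal share of the threshold: 18/9 = 2.
At this profile no one gains by cutting their contribution: any cut drops the total below 18, the project is cancelled, contributions are refunded, and the deviator ends with 39, which is less than 39 − 2 + 6 = 43. Contributing more than 2 just wastes the excess. So contributing exactly 2 is a best response.
Each player's payoff: 39 − 2 + 6 = 43.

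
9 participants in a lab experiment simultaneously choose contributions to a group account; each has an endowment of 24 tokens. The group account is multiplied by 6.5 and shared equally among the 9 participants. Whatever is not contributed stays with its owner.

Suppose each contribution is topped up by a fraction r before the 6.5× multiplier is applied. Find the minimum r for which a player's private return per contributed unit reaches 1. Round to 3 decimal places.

0.385

With matching at rate r, one contributed unit becomes (1 + r) in the group account and returns 6.5 × (1 + r) / 9 to the contributor.
Setting this equal to 1: 1 + r = 9/6.5 = 1.3846.
So the minimum matching rate is r = 1.3846 − 1 = 0.385.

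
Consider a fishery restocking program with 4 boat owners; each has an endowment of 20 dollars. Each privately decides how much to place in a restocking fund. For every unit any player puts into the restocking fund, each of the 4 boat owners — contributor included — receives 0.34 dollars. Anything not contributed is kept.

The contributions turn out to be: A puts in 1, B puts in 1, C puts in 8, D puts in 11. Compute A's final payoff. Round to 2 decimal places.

Total contributed: 1 + 1 + 8 + 11 = 21.
Each receives 0.34 × 21 = 7.14 from the restocking fund.
A keeps 20 − 1 = 19, so A's payoff is 19 + 7.14 = 26.14.

26.14 dollars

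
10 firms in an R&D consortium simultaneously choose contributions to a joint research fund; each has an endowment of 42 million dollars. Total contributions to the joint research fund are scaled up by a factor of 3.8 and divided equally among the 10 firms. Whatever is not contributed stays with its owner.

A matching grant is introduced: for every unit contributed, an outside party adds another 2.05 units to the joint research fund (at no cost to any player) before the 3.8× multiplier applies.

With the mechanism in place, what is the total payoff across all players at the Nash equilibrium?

4867.80 million dollars

With the mechanism, a contributed unit returns 3.8 × 3.05 / 10 = 1.1590 per unit of net cost to the contributor — now above 1 — so contributing fully is weakly dominant for every player.
So the Nash equilibrium is full contribution by all 10; the group earns 3.8 × 3.05 × 420 = 4867.80.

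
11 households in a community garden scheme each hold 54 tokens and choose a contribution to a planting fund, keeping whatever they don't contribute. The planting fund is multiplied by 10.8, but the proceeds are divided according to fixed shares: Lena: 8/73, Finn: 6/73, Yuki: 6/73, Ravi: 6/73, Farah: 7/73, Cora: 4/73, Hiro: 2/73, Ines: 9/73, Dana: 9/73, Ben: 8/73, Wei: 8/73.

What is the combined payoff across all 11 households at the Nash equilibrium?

Each unit j contributes comes back to j as 10.8 × (j's share), so j prefers to contribute only if that share exceeds 1/10.8 = 0.0926; otherwise keeping the unit dominates.
Lena, Farah, Ines, Dana, Ben and Wei are above the threshold, contributing 54 each; the remaining 5 contribute 0. Total contributed: 324.
The planting fund pays out 10.8 × 324 = 3499.20 in total (split across the unequal shares, but the aggregate is all that matters for the group sum).
The 5 free-riders keep 54 each, adding 270. Group total = 270 + 3499.20 = 3769.20.

3769.20 tokens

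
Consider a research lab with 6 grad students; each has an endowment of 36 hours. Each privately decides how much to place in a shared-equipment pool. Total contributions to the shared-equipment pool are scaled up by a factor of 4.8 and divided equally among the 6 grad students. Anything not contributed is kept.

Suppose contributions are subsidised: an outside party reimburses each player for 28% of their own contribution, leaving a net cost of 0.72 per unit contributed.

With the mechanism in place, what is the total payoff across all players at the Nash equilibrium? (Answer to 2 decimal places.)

The effective private return per unit is now (4.8/6) / 0.72 = 1.1111 > 1, so every player's dominant strategy flips to full contribution.
At the Nash equilibrium everyone contributes 36. Group total payoff = 6 × (36 × 0.28 + 4.8 × 36) = 1097.28.

1097.28 hours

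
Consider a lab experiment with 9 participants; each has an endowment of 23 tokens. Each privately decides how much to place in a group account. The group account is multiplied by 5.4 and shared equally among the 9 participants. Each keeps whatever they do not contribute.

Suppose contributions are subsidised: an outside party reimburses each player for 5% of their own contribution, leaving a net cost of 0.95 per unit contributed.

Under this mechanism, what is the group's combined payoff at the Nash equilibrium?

The effective private return is (5.4/9) / 0.95 = 0.6316, which is still under 1, so the mechanism doesn't change anyone's dominant strategy: zero contribution.
At the Nash equilibrium no one contributes; group total payoff = 9 × 23 = 207.

207.00 tokens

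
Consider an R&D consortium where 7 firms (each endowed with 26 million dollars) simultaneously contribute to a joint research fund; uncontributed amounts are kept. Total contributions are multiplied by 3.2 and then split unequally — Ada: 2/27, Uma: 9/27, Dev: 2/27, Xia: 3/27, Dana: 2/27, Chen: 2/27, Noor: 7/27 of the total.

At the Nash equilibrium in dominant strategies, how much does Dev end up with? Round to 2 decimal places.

A player with share s gets back 3.2·s per unit contributed, so full contribution is dominant for anyone with s > 1/3.2 = 0.3125 and zero contribution is dominant for anyone below.
Only Uma (9/27) clears that bar, contributing 26; the remaining 6 contribute 0. Total contributed: 26.
Dev keeps 26 and receives 3.2 × 26 × 2/27 = 6.16 from the joint research fund, for a payoff of 32.16.

32.16 million dollars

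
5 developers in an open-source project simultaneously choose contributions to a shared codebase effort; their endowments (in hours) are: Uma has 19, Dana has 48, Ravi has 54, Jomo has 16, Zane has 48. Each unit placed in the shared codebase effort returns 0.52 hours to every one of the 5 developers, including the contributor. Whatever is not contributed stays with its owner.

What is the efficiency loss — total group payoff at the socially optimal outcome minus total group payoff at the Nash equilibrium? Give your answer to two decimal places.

296.00 hours

The private return per contributed unit is 0.52 < 1 for everyone, so the Nash equilibrium is zero contribution and the group total is Σ E_j = 19 + 48 + 54 + 16 + 48 = 185.
Each contributed unit returns 2.600 to the group, so the social optimum is full contribution by everyone: group total = 2.600 × 185 = 481.00.
Efficiency loss = (2.600 − 1) × 185 = 296.00.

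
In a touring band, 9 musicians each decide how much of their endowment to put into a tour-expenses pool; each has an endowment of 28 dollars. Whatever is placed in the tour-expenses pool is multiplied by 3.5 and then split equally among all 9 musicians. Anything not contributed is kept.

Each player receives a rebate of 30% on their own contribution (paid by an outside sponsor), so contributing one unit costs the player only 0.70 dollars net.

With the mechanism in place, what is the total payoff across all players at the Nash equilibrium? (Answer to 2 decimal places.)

252.00 dollars

With the mechanism, a contributed unit returns (3.5/9) / 0.70 = 0.5556 per unit of net cost — still below 1 — so contributing 0 remains dominant for every player.
Everyone keeps their endowment and the group total is 9 × 28 = 252.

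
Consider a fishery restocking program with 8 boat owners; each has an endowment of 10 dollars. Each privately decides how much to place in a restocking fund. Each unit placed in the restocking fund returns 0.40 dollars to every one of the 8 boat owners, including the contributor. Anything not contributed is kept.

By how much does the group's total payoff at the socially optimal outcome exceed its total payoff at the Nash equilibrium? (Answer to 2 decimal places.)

The private return per contributed unit is 0.40 < 1, so contributing 0 is dominant for every player. At the Nash equilibrium everyone keeps their 10, and the group total is 8 × 10 = 80.
Each contributed unit returns 3.200 to the group as a whole (0.40 to each of 8 players), which exceeds 1, so the social optimum is full contribution: group total = 3.200 × 80 = 256.00.
Efficiency loss = 256.00 − 80 = 176.00.

176.00 dollars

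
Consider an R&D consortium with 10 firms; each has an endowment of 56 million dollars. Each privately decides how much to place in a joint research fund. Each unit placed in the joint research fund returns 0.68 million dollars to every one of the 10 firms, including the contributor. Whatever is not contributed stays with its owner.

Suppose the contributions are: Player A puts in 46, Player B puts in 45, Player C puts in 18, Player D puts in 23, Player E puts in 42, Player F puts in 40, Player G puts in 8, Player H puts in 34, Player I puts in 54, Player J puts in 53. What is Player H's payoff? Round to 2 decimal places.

268.84 million dollars

Total contributed: 46 + 45 + 18 + 23 + 42 + 40 + 8 + 34 + 54 + 53 = 363.
Each receives 0.68 × 363 = 246.84 from the joint research fund.
Player H keeps 56 − 34 = 22, so Player H's payoff is 22 + 246.84 = 268.84.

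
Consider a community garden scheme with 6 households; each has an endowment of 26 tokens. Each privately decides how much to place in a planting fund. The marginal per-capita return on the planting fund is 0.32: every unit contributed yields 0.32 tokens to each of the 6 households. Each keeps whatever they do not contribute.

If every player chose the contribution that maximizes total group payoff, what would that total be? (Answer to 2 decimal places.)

Each contributed unit returns 1.920 to the group as a whole (0.32 to each of 6 players), which exceeds 1, so the social optimum is full contribution: group total = 1.920 × 156 = 299.52.

299.52 tokens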